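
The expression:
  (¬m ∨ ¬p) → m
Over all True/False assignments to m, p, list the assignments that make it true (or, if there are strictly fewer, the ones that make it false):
is true only for:
  m=True, p=False;
  m=True, p=True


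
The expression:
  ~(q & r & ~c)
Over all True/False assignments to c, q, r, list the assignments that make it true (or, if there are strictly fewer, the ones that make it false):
is false only for:
  c=False, q=True, r=True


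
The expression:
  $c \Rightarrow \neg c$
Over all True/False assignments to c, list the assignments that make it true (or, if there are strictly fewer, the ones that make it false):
is true only for:
  c=False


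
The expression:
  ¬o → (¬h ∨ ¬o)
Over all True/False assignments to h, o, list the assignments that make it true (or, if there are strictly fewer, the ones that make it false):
is always true.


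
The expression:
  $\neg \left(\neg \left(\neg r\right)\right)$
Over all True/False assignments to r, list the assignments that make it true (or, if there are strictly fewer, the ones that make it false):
is true only for:
  r=False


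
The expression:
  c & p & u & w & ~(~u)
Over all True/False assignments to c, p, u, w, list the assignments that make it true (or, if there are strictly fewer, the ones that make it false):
is true only for:
  c=True, p=True, u=True, w=True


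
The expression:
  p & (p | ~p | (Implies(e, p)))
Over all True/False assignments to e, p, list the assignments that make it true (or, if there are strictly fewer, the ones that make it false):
is true only for:
  e=False, p=True;
  e=True, p=True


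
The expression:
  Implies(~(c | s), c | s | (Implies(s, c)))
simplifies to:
True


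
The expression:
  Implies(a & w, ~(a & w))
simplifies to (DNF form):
~a | ~w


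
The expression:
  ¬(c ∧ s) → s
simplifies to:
s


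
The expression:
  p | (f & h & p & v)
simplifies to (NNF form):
p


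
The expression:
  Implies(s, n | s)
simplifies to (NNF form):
True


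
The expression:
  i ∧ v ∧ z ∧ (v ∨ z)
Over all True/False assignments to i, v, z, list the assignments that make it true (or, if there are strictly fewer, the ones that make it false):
is true only for:
  i=True, v=True, z=True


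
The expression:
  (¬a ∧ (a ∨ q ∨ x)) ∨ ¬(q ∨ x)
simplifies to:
(¬q ∧ ¬x) ∨ ¬a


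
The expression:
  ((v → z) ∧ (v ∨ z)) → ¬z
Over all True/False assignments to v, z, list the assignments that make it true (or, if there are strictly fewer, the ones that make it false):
is true only for:
  v=False, z=False;
  v=True, z=False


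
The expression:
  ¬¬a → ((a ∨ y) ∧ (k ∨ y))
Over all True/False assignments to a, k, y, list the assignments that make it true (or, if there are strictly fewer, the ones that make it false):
is false only for:
  a=True, k=False, y=False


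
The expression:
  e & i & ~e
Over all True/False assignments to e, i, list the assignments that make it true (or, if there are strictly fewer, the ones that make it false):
is never true.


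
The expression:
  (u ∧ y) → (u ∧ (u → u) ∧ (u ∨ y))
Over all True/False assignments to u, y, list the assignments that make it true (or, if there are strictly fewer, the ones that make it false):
is always true.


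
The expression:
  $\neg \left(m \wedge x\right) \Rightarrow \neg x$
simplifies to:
$m \vee \neg x$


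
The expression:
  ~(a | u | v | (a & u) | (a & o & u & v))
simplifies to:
~a & ~u & ~v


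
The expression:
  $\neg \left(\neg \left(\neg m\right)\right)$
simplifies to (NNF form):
$\neg m$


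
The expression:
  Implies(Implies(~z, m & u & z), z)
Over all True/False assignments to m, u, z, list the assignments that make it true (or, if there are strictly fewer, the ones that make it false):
is always true.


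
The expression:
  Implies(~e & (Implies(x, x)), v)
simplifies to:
e | v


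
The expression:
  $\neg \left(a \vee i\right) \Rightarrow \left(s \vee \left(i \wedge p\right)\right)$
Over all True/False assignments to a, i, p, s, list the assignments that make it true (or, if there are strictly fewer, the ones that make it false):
is false only for:
  a=False, i=False, p=False, s=False;
  a=False, i=False, p=True, s=False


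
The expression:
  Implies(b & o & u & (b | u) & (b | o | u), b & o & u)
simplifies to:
True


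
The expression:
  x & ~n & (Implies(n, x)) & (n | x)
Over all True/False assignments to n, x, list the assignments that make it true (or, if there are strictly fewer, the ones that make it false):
is true only for:
  n=False, x=True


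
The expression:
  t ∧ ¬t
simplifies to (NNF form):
False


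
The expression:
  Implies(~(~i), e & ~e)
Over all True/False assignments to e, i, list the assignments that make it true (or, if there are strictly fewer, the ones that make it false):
is true only for:
  e=False, i=False;
  e=True, i=False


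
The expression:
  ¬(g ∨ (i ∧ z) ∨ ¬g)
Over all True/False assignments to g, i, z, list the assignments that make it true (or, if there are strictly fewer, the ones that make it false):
is never true.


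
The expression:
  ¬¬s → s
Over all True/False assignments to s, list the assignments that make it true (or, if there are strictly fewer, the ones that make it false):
is always true.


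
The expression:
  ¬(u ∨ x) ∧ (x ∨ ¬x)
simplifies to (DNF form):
¬u ∧ ¬x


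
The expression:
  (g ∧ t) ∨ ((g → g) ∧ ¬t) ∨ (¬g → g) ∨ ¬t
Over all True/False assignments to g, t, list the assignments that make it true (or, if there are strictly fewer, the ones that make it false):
is false only for:
  g=False, t=True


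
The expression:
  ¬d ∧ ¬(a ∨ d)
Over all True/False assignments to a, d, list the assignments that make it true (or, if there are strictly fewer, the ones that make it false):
is true only for:
  a=False, d=False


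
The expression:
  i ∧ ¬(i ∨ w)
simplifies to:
False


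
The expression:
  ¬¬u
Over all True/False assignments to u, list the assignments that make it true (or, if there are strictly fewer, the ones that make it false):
is true only for:
  u=True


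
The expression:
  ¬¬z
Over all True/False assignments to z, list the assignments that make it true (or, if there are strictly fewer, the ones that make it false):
is true only for:
  z=True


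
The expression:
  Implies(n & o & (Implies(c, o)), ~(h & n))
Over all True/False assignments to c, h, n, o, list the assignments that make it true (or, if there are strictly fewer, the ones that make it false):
is false only for:
  c=False, h=True, n=True, o=True;
  c=True, h=True, n=True, o=True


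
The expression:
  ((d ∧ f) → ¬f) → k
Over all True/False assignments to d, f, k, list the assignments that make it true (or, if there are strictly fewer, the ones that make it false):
is false only for:
  d=False, f=False, k=False;
  d=False, f=True, k=False;
  d=True, f=False, k=False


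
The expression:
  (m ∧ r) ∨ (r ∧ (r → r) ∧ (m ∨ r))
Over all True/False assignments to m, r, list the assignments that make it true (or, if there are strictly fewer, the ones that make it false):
is true only for:
  m=False, r=True;
  m=True, r=True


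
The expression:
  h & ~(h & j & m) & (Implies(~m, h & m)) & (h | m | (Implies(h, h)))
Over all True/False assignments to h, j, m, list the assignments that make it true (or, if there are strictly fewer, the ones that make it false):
is true only for:
  h=True, j=False, m=True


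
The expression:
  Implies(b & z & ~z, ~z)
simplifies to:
True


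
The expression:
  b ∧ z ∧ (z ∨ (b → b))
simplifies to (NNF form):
b ∧ z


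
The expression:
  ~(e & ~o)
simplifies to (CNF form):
o | ~e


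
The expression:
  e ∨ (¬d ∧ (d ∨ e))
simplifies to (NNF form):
e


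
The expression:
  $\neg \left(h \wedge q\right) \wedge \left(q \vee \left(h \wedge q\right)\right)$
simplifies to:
$q \wedge \neg h$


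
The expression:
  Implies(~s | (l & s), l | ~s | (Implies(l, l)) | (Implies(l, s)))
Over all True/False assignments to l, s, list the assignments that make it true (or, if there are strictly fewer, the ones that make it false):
is always true.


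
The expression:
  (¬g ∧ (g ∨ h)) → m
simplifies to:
g ∨ m ∨ ¬h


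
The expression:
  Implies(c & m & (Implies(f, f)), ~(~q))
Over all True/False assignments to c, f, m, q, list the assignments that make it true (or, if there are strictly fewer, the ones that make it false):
is false only for:
  c=True, f=False, m=True, q=False;
  c=True, f=True, m=True, q=False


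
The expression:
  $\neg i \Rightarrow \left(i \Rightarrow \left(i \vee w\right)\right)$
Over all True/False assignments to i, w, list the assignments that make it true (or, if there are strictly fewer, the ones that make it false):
is always true.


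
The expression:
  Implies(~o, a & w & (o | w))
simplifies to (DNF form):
o | (a & w)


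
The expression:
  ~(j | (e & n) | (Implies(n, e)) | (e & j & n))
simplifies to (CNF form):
n & ~e & ~j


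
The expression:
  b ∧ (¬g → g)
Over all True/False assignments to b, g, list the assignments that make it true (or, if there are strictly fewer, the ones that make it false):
is true only for:
  b=True, g=True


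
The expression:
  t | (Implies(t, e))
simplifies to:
True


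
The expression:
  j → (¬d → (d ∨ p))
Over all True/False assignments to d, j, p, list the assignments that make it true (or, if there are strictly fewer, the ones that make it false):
is false only for:
  d=False, j=True, p=False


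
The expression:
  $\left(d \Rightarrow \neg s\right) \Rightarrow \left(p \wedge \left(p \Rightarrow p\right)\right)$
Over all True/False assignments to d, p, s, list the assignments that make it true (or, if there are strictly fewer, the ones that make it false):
is false only for:
  d=False, p=False, s=False;
  d=False, p=False, s=True;
  d=True, p=False, s=False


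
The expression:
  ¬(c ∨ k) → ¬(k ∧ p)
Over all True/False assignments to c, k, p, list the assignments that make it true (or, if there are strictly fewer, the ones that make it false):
is always true.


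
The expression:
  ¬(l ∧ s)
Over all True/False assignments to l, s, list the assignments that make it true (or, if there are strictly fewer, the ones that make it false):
is false only for:
  l=True, s=True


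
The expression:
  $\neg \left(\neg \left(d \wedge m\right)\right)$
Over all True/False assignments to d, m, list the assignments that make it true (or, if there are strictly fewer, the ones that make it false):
is true only for:
  d=True, m=True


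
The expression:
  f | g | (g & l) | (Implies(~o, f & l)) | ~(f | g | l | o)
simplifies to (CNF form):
f | g | o | ~l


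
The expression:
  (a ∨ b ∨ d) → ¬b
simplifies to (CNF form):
¬b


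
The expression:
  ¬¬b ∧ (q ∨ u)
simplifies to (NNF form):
b ∧ (q ∨ u)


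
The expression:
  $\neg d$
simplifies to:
$\neg d$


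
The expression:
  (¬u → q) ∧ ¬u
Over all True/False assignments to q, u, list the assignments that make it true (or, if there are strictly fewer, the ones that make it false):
is true only for:
  q=True, u=False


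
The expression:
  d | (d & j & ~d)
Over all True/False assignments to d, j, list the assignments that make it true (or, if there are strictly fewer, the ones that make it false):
is true only for:
  d=True, j=False;
  d=True, j=True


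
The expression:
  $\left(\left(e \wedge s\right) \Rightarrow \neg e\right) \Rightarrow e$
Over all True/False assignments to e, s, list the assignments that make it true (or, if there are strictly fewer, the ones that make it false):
is true only for:
  e=True, s=False;
  e=True, s=True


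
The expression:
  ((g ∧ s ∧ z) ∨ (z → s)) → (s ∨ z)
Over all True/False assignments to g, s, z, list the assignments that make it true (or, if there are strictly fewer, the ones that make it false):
is false only for:
  g=False, s=False, z=False;
  g=True, s=False, z=False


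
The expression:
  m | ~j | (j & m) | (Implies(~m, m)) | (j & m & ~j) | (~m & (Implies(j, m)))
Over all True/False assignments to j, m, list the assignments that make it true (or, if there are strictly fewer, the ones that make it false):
is false only for:
  j=True, m=False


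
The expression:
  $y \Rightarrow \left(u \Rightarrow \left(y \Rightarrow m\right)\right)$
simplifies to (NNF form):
$m \vee \neg u \vee \neg y$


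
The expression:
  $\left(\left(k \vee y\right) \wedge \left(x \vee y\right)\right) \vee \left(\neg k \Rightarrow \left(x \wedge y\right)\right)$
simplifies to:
$k \vee y$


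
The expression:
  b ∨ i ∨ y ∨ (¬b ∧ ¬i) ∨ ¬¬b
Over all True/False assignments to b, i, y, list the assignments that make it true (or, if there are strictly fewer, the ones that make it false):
is always true.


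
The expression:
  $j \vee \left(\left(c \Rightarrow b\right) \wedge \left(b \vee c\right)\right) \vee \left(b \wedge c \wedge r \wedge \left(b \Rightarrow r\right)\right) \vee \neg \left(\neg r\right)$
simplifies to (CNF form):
$b \vee j \vee r$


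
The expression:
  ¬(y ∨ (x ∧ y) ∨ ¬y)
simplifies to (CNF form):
False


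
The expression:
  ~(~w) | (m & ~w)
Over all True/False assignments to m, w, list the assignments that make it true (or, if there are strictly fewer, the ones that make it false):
is false only for:
  m=False, w=False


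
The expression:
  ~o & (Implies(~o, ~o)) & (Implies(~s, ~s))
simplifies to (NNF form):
~o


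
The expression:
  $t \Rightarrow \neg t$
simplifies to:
$\neg t$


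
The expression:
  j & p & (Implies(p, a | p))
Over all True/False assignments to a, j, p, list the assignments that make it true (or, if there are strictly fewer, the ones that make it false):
is true only for:
  a=False, j=True, p=True;
  a=True, j=True, p=True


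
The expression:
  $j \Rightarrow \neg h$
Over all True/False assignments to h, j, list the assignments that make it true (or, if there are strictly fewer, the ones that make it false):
is false only for:
  h=True, j=True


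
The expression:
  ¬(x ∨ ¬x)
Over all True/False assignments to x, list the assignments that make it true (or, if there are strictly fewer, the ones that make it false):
is never true.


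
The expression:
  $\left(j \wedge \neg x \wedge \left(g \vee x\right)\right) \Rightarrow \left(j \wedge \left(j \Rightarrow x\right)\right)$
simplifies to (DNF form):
$x \vee \neg g \vee \neg j$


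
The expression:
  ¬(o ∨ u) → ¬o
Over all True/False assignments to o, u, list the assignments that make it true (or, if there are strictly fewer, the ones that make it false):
is always true.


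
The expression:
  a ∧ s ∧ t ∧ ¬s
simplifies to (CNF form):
False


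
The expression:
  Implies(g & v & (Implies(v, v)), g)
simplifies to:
True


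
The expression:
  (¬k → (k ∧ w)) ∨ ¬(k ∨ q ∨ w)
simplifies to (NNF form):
k ∨ (¬q ∧ ¬w)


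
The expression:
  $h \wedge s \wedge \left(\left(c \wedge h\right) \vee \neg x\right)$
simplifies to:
$h \wedge s \wedge \left(c \vee \neg x\right)$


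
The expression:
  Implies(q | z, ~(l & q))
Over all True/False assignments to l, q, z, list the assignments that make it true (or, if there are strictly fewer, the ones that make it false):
is false only for:
  l=True, q=True, z=False;
  l=True, q=True, z=True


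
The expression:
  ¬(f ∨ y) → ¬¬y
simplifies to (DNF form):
f ∨ y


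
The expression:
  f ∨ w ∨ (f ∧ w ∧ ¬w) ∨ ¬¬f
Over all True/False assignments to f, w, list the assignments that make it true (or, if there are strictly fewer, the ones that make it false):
is false only for:
  f=False, w=False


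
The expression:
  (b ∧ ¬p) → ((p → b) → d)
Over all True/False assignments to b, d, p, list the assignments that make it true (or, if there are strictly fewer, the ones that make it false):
is false only for:
  b=True, d=False, p=False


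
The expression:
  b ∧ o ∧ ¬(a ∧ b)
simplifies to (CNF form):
b ∧ o ∧ ¬a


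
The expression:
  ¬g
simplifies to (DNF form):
¬g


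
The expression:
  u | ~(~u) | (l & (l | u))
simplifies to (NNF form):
l | u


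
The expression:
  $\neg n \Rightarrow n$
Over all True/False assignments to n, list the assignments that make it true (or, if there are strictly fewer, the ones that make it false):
is true only for:
  n=True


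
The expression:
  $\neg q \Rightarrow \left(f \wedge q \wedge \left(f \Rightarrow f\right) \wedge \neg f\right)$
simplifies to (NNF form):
$q$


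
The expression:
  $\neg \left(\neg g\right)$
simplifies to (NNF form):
$g$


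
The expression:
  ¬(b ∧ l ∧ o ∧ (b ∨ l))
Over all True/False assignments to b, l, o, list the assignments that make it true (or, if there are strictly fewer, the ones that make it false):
is false only for:
  b=True, l=True, o=True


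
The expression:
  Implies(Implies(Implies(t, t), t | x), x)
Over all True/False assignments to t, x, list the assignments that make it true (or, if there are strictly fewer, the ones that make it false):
is false only for:
  t=True, x=False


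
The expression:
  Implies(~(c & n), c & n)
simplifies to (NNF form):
c & n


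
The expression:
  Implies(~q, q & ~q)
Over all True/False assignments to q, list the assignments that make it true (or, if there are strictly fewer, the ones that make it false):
is true only for:
  q=True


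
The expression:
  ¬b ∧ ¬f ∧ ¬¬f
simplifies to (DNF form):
False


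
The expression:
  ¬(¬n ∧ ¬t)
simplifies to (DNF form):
n ∨ t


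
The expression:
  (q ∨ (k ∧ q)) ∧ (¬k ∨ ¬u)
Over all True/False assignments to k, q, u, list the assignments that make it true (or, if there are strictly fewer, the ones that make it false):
is true only for:
  k=False, q=True, u=False;
  k=False, q=True, u=True;
  k=True, q=True, u=False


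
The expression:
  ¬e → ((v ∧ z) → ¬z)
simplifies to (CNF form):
e ∨ ¬v ∨ ¬z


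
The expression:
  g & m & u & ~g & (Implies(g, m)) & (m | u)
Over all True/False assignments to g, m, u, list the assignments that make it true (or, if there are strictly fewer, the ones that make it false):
is never true.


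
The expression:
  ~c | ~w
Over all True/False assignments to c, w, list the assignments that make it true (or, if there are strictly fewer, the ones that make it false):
is false only for:
  c=True, w=True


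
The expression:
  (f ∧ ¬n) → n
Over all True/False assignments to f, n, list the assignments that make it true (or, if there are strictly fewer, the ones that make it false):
is false only for:
  f=True, n=False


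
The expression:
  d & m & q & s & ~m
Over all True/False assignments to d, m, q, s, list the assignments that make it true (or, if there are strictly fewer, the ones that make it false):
is never true.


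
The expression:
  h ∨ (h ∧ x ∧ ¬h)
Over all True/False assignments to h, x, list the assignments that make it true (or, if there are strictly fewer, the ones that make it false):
is true only for:
  h=True, x=False;
  h=True, x=True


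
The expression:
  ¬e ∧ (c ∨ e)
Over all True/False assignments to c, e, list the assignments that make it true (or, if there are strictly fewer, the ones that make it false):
is true only for:
  c=True, e=False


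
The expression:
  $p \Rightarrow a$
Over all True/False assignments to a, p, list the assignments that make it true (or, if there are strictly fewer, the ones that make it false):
is false only for:
  a=False, p=True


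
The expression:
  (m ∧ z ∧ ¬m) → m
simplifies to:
True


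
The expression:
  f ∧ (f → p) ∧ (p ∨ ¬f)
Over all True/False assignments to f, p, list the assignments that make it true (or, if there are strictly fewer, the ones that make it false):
is true only for:
  f=True, p=True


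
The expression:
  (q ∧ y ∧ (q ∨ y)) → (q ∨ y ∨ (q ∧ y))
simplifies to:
True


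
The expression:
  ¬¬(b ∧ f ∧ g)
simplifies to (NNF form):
b ∧ f ∧ g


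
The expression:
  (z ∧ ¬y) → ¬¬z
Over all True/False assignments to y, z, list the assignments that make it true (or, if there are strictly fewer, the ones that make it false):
is always true.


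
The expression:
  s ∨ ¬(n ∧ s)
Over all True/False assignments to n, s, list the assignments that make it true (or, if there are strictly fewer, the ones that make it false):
is always true.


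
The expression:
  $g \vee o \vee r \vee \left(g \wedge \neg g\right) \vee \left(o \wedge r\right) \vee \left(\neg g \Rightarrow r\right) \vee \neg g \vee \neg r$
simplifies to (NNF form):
$\text{True}$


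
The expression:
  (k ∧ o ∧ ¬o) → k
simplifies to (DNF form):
True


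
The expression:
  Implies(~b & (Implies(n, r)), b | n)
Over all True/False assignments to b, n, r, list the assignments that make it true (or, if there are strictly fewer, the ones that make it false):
is false only for:
  b=False, n=False, r=False;
  b=False, n=False, r=True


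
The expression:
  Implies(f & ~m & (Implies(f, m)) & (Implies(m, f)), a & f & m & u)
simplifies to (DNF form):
True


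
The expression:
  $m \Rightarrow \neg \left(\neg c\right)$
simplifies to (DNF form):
$c \vee \neg m$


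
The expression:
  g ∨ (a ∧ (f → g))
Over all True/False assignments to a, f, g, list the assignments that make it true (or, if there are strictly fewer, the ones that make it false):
is false only for:
  a=False, f=False, g=False;
  a=False, f=True, g=False;
  a=True, f=True, g=False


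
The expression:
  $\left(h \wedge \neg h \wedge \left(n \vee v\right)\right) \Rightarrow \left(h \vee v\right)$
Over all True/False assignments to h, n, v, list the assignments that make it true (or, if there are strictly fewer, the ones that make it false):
is always true.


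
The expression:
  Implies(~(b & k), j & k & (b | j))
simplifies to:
k & (b | j)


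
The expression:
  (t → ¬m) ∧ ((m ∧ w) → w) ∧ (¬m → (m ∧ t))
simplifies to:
m ∧ ¬t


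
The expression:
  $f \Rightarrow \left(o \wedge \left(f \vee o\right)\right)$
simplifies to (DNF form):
$o \vee \neg f$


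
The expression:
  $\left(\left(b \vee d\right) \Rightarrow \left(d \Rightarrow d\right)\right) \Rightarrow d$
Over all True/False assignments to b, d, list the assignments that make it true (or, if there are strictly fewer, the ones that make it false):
is true only for:
  b=False, d=True;
  b=True, d=True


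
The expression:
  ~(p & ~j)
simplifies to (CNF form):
j | ~p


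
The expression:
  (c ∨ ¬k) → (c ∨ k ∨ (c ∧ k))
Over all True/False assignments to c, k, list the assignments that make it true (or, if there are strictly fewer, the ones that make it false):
is false only for:
  c=False, k=False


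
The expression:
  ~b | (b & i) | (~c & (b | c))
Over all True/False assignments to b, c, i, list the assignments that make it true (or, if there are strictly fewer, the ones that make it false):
is false only for:
  b=True, c=True, i=False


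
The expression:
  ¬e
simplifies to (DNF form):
¬e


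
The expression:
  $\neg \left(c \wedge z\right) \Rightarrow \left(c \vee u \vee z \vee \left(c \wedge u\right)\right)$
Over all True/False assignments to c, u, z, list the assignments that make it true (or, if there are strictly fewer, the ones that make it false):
is false only for:
  c=False, u=False, z=False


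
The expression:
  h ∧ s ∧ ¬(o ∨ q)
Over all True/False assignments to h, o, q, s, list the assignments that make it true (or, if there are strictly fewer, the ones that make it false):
is true only for:
  h=True, o=False, q=False, s=True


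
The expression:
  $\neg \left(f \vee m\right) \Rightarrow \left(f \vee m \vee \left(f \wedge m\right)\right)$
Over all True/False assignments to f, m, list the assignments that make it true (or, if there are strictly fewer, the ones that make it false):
is false only for:
  f=False, m=False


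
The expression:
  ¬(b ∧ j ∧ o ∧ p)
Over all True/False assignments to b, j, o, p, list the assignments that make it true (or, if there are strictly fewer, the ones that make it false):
is false only for:
  b=True, j=True, o=True, p=True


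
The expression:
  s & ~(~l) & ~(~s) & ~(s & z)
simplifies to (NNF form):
l & s & ~z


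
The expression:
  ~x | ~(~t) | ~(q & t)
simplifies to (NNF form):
True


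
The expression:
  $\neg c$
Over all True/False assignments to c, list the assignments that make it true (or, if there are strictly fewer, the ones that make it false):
is true only for:
  c=False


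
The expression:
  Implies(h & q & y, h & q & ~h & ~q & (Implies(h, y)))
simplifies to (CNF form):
~h | ~q | ~y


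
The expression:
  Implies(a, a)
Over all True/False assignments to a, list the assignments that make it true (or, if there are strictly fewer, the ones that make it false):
is always true.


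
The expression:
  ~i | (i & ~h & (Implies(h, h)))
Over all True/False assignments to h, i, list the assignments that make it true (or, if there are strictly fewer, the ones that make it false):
is false only for:
  h=True, i=True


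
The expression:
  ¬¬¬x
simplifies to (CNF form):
¬x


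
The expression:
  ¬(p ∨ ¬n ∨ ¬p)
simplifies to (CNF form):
False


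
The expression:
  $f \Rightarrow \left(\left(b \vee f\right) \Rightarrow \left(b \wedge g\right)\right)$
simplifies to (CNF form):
$\left(b \vee \neg f\right) \wedge \left(g \vee \neg f\right)$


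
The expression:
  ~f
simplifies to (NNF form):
~f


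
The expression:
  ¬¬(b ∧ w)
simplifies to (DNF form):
b ∧ w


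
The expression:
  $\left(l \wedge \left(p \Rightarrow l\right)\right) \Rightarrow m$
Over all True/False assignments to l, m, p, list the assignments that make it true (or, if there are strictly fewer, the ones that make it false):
is false only for:
  l=True, m=False, p=False;
  l=True, m=False, p=True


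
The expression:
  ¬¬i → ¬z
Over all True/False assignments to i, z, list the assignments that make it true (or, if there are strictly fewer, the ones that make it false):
is false only for:
  i=True, z=True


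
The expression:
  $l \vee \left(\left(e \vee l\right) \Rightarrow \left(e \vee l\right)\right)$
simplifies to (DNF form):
$\text{True}$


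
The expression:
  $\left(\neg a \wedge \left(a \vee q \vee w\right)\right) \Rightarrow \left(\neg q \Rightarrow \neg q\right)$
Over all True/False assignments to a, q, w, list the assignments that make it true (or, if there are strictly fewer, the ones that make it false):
is always true.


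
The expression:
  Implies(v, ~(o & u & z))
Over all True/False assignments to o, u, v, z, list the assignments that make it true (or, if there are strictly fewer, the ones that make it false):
is false only for:
  o=True, u=True, v=True, z=True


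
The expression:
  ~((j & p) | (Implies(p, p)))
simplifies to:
False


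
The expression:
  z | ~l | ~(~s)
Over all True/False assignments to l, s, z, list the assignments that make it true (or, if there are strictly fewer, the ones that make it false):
is false only for:
  l=True, s=False, z=False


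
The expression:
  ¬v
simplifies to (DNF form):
¬v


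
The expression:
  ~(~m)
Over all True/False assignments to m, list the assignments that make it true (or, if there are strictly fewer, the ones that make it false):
is true only for:
  m=True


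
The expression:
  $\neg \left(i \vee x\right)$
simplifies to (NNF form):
$\neg i \wedge \neg x$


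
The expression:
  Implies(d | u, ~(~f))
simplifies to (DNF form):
f | (~d & ~u)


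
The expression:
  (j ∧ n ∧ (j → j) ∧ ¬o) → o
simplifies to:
o ∨ ¬j ∨ ¬n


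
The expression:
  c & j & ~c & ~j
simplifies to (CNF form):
False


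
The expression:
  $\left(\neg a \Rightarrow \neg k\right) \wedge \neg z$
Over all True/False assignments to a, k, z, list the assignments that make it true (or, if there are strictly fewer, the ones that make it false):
is true only for:
  a=False, k=False, z=False;
  a=True, k=False, z=False;
  a=True, k=True, z=False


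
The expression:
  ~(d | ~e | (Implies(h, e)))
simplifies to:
False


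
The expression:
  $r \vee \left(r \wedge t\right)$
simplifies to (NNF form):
$r$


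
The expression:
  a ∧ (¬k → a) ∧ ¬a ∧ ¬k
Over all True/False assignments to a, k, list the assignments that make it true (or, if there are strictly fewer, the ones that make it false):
is never true.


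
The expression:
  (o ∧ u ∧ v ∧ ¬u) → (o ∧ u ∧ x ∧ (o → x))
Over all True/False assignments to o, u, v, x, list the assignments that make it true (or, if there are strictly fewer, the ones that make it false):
is always true.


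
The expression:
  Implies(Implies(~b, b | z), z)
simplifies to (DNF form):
z | ~b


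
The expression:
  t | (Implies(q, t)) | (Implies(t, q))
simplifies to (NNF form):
True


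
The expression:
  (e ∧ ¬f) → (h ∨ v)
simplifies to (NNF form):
f ∨ h ∨ v ∨ ¬e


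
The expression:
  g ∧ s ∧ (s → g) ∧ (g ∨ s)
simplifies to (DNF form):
g ∧ s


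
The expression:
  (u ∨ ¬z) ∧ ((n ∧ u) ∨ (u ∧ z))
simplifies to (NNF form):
u ∧ (n ∨ z)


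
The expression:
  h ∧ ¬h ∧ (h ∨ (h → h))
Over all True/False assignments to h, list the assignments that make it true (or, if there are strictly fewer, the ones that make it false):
is never true.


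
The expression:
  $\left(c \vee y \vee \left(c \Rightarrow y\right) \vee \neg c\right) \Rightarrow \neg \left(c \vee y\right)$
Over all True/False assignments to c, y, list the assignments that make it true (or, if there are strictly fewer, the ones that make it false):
is true only for:
  c=False, y=False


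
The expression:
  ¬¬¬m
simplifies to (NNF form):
¬m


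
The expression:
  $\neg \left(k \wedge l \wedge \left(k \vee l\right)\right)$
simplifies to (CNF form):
$\neg k \vee \neg l$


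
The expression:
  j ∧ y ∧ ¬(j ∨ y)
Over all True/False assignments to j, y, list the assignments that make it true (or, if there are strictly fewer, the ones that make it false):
is never true.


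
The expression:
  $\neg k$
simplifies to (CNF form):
$\neg k$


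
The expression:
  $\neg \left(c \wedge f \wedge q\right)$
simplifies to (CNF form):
$\neg c \vee \neg f \vee \neg q$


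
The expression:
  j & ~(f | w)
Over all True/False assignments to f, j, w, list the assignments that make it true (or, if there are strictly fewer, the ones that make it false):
is true only for:
  f=False, j=True, w=False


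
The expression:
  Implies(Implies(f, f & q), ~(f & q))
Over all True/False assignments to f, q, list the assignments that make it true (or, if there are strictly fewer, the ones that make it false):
is false only for:
  f=True, q=True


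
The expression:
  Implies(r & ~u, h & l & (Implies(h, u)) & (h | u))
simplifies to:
u | ~r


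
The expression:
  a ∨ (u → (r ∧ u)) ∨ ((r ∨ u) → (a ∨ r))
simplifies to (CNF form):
a ∨ r ∨ ¬u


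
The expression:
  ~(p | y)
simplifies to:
~p & ~y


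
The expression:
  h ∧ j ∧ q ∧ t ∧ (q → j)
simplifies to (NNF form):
h ∧ j ∧ q ∧ t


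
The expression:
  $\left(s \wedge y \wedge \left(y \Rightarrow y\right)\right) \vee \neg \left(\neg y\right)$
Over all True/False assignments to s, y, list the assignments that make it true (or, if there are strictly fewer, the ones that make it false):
is true only for:
  s=False, y=True;
  s=True, y=True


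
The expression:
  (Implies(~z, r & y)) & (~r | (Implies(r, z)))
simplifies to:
z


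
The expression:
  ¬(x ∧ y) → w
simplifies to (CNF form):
(w ∨ x) ∧ (w ∨ y)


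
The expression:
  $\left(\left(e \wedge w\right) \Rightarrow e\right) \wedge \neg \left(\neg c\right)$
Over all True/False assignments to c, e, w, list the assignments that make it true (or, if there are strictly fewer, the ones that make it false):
is true only for:
  c=True, e=False, w=False;
  c=True, e=False, w=True;
  c=True, e=True, w=False;
  c=True, e=True, w=True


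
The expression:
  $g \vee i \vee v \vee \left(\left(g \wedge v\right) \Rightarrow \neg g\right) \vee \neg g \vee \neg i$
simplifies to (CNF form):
$\text{True}$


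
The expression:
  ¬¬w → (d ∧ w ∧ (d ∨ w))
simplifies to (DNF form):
d ∨ ¬w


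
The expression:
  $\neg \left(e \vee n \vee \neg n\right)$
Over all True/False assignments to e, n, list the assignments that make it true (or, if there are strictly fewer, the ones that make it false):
is never true.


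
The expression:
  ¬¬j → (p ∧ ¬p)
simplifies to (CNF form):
¬j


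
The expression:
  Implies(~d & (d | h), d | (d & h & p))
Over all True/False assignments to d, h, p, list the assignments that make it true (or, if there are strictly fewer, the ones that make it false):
is false only for:
  d=False, h=True, p=False;
  d=False, h=True, p=True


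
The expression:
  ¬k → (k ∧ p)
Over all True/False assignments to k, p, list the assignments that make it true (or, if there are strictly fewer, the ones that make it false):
is true only for:
  k=True, p=False;
  k=True, p=True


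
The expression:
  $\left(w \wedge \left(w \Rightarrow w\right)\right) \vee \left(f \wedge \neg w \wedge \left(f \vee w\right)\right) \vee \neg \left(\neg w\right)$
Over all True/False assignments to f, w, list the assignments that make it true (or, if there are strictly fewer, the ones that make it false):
is false only for:
  f=False, w=False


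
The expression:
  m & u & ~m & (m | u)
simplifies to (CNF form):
False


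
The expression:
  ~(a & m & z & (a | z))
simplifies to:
~a | ~m | ~z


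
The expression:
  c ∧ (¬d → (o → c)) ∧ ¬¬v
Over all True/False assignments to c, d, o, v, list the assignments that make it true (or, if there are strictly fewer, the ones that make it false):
is true only for:
  c=True, d=False, o=False, v=True;
  c=True, d=False, o=True, v=True;
  c=True, d=True, o=False, v=True;
  c=True, d=True, o=True, v=True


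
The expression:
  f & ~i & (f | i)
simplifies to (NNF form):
f & ~i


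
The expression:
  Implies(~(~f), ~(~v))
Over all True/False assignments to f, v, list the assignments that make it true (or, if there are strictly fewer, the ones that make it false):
is false only for:
  f=True, v=False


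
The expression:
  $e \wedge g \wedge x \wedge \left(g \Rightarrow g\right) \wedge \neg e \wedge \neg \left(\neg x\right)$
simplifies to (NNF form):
$\text{False}$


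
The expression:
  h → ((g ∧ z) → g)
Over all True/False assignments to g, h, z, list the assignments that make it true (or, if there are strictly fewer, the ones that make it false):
is always true.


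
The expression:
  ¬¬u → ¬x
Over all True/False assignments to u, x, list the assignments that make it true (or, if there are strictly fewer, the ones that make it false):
is false only for:
  u=True, x=True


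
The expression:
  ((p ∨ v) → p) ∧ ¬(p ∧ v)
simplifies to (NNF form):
¬v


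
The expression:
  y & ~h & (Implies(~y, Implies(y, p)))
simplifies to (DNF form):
y & ~h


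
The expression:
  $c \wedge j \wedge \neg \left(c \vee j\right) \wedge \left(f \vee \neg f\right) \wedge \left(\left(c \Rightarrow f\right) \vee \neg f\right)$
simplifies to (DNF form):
$\text{False}$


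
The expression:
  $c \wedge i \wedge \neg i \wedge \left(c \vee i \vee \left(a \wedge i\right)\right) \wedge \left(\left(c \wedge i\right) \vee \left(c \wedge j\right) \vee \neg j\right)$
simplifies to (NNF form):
$\text{False}$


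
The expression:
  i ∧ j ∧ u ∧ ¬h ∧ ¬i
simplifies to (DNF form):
False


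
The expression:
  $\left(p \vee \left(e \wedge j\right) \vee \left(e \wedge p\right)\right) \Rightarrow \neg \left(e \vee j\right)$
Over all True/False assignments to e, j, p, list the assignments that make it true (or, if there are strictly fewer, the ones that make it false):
is true only for:
  e=False, j=False, p=False;
  e=False, j=False, p=True;
  e=False, j=True, p=False;
  e=True, j=False, p=False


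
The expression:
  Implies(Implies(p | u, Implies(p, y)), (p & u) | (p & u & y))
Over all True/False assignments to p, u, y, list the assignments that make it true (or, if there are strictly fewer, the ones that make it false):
is true only for:
  p=True, u=False, y=False;
  p=True, u=True, y=False;
  p=True, u=True, y=True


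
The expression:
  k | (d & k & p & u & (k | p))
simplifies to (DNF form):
k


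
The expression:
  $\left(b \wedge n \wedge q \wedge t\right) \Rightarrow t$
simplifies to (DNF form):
$\text{True}$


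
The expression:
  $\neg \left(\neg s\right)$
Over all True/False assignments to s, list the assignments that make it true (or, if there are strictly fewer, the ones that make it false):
is true only for:
  s=True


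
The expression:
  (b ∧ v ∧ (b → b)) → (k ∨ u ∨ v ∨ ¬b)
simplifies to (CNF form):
True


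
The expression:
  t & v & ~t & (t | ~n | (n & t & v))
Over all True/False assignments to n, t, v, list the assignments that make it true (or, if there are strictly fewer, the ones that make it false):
is never true.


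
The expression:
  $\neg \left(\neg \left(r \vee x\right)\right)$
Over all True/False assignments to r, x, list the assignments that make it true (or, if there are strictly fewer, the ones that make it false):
is false only for:
  r=False, x=False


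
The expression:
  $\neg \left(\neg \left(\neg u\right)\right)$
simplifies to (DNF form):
$\neg u$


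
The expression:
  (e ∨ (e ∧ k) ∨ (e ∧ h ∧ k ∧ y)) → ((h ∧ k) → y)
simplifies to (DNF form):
y ∨ ¬e ∨ ¬h ∨ ¬k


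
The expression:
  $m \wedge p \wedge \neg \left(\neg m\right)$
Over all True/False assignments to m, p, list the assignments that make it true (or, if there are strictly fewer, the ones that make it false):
is true only for:
  m=True, p=True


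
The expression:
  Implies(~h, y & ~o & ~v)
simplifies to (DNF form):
h | (y & ~o & ~v)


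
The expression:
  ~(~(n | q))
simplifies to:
n | q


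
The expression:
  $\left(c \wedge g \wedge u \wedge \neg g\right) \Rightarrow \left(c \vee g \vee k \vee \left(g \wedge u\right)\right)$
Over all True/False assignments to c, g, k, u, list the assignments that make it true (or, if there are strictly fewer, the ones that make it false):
is always true.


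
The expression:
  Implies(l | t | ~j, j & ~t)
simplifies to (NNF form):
j & ~t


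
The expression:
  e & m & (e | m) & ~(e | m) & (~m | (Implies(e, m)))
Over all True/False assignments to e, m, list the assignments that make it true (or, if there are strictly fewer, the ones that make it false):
is never true.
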